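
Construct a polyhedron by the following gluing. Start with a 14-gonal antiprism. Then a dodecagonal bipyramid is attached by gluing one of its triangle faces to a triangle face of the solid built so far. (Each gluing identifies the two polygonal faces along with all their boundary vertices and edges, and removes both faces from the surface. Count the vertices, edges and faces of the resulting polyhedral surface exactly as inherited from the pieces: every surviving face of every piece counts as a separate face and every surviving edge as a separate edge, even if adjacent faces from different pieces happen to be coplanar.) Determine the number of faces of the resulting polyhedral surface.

A 14-gonal antiprism: V=28, E=56, F=30.
Attach a dodecagonal bipyramid (V=14, E=36, F=24) along a 3-gon: merge 3 vertices and 3 edges, delete both glued faces → V=39, E=89, F=52.
Check: V − E + F = 39 − 89 + 52 = 2.

52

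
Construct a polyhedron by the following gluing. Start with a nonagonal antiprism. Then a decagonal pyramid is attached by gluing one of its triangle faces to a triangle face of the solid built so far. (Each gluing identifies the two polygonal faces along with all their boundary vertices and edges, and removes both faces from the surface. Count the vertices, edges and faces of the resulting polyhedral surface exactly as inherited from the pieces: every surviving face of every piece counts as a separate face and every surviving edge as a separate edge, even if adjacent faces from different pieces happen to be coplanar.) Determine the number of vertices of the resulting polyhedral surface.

A nonagonal antiprism: V=18, E=36, F=20.
Attach a decagonal pyramid (V=11, E=20, F=11) along a 3-gon: merge 3 vertices and 3 edges, delete both glued faces → V=26, E=53, F=29.
Check: V − E + F = 26 − 53 + 29 = 2.

26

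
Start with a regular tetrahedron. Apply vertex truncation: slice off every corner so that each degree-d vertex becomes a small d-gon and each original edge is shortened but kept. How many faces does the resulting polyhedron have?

8

The base solid has V = 4, E = 6, F = 4.
Truncation replaces each original edge-end by a new vertex, so V′ = 2E = 12.
Each original edge survives, and each old vertex of degree d contributes d new edges; summing degrees gives Σd = 2E, so E′ = E + 2E = 3E = 18.
Each original face survives and each original vertex becomes one new face: F′ = F + V = 8.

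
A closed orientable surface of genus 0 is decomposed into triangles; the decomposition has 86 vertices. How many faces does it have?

χ = 2 − 2·0 = 2, and every face is a triangle so 3F = 2E.
V − E + F = 2 with E = 3F/2 gives 86 − (3/2 − 1)·F = 2, so F = 168 and E = 252.

168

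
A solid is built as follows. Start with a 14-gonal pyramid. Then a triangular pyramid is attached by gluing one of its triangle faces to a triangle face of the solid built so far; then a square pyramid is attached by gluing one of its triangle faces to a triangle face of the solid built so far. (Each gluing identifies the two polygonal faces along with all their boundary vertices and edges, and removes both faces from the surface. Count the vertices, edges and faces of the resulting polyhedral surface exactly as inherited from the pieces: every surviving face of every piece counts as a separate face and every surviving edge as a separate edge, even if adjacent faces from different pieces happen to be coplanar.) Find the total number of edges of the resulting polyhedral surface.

A 14-gonal pyramid: V=15, E=28, F=15.
Attach a triangular pyramid (V=4, E=6, F=4) along a 3-gon: merge 3 vertices and 3 edges, delete both glued faces → V=16, E=31, F=17.
Attach a square pyramid (V=5, E=8, F=5) along a 3-gon: merge 3 vertices and 3 edges, delete both glued faces → V=18, E=36, F=20.
Check: V − E + F = 18 − 36 + 20 = 2.

36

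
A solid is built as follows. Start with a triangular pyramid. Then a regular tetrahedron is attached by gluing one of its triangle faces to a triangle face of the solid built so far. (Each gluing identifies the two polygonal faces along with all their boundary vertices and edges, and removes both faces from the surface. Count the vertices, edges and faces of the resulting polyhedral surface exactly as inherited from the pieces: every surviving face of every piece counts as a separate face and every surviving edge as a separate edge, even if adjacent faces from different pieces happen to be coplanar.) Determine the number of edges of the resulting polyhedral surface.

9

A triangular pyramid: V=4, E=6, F=4.
Attach a regular tetrahedron (V=4, E=6, F=4) along a 3-gon: merge 3 vertices and 3 edges, delete both glued faces → V=5, E=9, F=6.
Check: V − E + F = 5 − 9 + 6 = 2.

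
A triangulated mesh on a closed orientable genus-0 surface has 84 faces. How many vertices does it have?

44

χ = 2 − 2·0 = 2, and every face is a triangle so 3F = 2E.
E = 3·84/2 = 126. Then V = 2 + E − F = 2 + 126 − 84 = 44.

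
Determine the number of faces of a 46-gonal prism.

48

A prism on an n-gon has two n-gon bases and n rectangular sides: V = 2·46 = 92, E = 3·46 = 138, F = 46 + 2 = 48.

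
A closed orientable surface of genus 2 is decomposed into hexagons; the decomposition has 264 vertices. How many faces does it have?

133

χ = 2 − 2·2 = -2, and every face is a hexagon so 6F = 2E.
V − E + F = -2 with E = 6F/2 gives 264 − (6/2 − 1)·F = -2, so F = 133 and E = 399.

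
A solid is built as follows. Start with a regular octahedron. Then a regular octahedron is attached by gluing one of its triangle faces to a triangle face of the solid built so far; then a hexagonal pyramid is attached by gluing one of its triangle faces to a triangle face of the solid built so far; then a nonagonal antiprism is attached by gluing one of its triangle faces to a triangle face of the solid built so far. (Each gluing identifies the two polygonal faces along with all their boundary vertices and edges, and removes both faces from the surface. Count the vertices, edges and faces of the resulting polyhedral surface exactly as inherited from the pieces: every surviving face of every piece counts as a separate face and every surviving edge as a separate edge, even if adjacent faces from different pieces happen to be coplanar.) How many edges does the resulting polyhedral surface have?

A regular octahedron: V=6, E=12, F=8.
Attach a regular octahedron (V=6, E=12, F=8) along a 3-gon: merge 3 vertices and 3 edges, delete both glued faces → V=9, E=21, F=14.
Attach a hexagonal pyramid (V=7, E=12, F=7) along a 3-gon: merge 3 vertices and 3 edges, delete both glued faces → V=13, E=30, F=19.
Attach a nonagonal antiprism (V=18, E=36, F=20) along a 3-gon: merge 3 vertices and 3 edges, delete both glued faces → V=28, E=63, F=37.
Check: V − E + F = 28 − 63 + 37 = 2.

63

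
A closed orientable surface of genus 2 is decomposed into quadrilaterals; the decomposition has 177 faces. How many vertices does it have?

175

χ = 2 − 2·2 = -2, and every face is a square so 4F = 2E.
E = 4·177/2 = 354. Then V = -2 + E − F = -2 + 354 − 177 = 175.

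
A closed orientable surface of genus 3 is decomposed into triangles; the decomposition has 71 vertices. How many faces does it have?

150

χ = 2 − 2·3 = -4, and every face is a triangle so 3F = 2E.
V − E + F = -4 with E = 3F/2 gives 71 − (3/2 − 1)·F = -4, so F = 150 and E = 225.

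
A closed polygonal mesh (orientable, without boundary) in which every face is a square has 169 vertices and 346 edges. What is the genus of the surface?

3

Every face is a square and each edge borders two faces, so 4F = 2·346, giving F = 173.
χ = V − E + F = 169 − 346 + 173 = -4.
For a closed orientable surface χ = 2 − 2g, so g = (2 − (-4))/2 = 3.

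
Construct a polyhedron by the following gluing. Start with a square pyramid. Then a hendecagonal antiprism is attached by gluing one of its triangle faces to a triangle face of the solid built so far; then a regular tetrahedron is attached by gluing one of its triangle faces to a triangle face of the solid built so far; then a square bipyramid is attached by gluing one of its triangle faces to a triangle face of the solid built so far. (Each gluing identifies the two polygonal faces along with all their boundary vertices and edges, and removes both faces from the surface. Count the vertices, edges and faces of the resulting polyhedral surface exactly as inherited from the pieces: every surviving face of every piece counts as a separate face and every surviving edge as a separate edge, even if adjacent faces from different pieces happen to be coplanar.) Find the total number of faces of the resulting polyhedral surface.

35

A square pyramid: V=5, E=8, F=5.
Attach a hendecagonal antiprism (V=22, E=44, F=24) along a 3-gon: merge 3 vertices and 3 edges, delete both glued faces → V=24, E=49, F=27.
Attach a regular tetrahedron (V=4, E=6, F=4) along a 3-gon: merge 3 vertices and 3 edges, delete both glued faces → V=25, E=52, F=29.
Attach a square bipyramid (V=6, E=12, F=8) along a 3-gon: merge 3 vertices and 3 edges, delete both glued faces → V=28, E=61, F=35.
Check: V − E + F = 28 − 61 + 35 = 2.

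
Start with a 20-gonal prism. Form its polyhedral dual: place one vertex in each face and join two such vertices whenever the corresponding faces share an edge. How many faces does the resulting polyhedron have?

40

The base solid has V = 40, E = 60, F = 22.
The dual swaps V and F and preserves E: V′ = F = 22, E′ = E = 60, F′ = V = 40.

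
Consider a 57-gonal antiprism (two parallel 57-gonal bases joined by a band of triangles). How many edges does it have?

228

An antiprism on an n-gon has two n-gon caps and 2n triangles: V = 2·57 = 114, E = 4·57 = 228, F = 2·57 + 2 = 116.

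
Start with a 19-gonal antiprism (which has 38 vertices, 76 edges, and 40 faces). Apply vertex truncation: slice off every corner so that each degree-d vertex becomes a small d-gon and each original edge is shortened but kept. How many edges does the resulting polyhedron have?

Truncation replaces each original edge-end by a new vertex, so V′ = 2E = 152.
Each original edge survives, and each old vertex of degree d contributes d new edges; summing degrees gives Σd = 2E, so E′ = E + 2E = 3E = 228.
Each original face survives and each original vertex becomes one new face: F′ = F + V = 78.

228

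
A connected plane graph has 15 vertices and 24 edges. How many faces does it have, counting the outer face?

11

Euler's formula for a connected plane graph: V − E + F = 2, so F = 2 − 15 + 24 = 11.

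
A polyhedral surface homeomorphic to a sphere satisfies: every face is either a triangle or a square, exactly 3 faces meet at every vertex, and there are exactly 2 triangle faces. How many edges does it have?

9

Let x be the number of squares; then F = 2 + x.
Edge–face incidences: 2E = 3·2 + 4·x = 6 + 4x.
Every vertex has degree 3, so 3V = 2E.
Euler: V − E + F = 2 ⇒ (2E)/3 − E + (2 + x) = 2.
Multiply by 6: 2·(2E) − 3·(2E) + 6·(2 + x) = 12, i.e. 12 + 6x − (6 + 4x) = 12.
Collecting terms: 2x + 6 = 12, so 2x = 6, so x = 3.
Then 2E = 6 + 4·3 = 18, so E = 9, V = 2E/3 = 6, F = 2 + 3 = 5.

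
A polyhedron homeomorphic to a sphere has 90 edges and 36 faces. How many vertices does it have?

56

Here V − E + F = 2.
V = 2 + E − F = 2 + 90 − 36 = 56.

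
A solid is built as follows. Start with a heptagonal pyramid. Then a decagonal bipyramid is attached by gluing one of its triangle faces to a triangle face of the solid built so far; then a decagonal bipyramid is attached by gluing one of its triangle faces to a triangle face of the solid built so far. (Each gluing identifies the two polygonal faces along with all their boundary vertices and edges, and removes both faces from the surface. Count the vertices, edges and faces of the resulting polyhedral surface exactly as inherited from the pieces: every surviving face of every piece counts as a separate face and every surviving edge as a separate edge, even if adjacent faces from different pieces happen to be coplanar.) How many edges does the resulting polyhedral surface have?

68

A heptagonal pyramid: V=8, E=14, F=8.
Attach a decagonal bipyramid (V=12, E=30, F=20) along a 3-gon: merge 3 vertices and 3 edges, delete both glued faces → V=17, E=41, F=26.
Attach a decagonal bipyramid (V=12, E=30, F=20) along a 3-gon: merge 3 vertices and 3 edges, delete both glued faces → V=26, E=68, F=44.
Check: V − E + F = 26 − 68 + 44 = 2.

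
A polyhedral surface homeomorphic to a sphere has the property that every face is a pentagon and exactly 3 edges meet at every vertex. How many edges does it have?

Each face has 5 edges and each edge borders two faces, so 2E = 5F.
Each vertex has degree 3, so 3V = 2E and hence V = 5F/3.
Euler: V − E + F = 2 ⇒ (5F/3) − (5F/2) + F = 2.
Multiply by 6: (10 − 15 + 6)F = 12, i.e. 1F = 12.
So F = 12, E = 5·12/2 = 30, V = 5·12/3 = 20.

30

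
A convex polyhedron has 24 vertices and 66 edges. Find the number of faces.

Here V − E + F = 2.
F = 2 − V + E = 2 − 24 + 66 = 44.

44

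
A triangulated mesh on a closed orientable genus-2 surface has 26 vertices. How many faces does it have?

56

χ = 2 − 2·2 = -2, and every face is a triangle so 3F = 2E.
V − E + F = -2 with E = 3F/2 gives 26 − (3/2 − 1)·F = -2, so F = 56 and E = 84.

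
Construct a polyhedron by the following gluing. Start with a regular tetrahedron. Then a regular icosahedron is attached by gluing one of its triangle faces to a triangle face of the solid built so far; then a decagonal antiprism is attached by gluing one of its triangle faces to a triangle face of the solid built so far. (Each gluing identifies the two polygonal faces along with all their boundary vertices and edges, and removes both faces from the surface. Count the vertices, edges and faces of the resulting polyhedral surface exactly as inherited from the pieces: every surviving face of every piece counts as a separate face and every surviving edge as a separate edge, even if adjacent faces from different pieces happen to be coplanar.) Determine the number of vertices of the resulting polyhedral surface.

A regular tetrahedron: V=4, E=6, F=4.
Attach a regular icosahedron (V=12, E=30, F=20) along a 3-gon: merge 3 vertices and 3 edges, delete both glued faces → V=13, E=33, F=22.
Attach a decagonal antiprism (V=20, E=40, F=22) along a 3-gon: merge 3 vertices and 3 edges, delete both glued faces → V=30, E=70, F=42.
Check: V − E + F = 30 − 70 + 42 = 2.

30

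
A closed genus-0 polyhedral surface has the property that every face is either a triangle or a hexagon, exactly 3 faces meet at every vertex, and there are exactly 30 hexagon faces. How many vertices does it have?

Let x be the number of triangles; then F = 30 + x.
Edge–face incidences: 2E = 6·30 + 3·x = 180 + 3x.
Every vertex has degree 3, so 3V = 2E.
Euler: V − E + F = 2 ⇒ (2E)/3 − E + (30 + x) = 2.
Multiply by 6: 2·(2E) − 3·(2E) + 6·(30 + x) = 12, i.e. 180 + 6x − (180 + 3x) = 12.
Collecting terms: 3x = 12, so x = 4.
Then 2E = 180 + 3·4 = 192, so E = 96, V = 2E/3 = 64, F = 30 + 4 = 34.

64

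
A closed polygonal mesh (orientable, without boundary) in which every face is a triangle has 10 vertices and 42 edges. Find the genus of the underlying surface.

3

Every face is a triangle and each edge borders two faces, so 3F = 2·42, giving F = 28.
χ = V − E + F = 10 − 42 + 28 = -4.
For a closed orientable surface χ = 2 − 2g, so g = (2 − (-4))/2 = 3.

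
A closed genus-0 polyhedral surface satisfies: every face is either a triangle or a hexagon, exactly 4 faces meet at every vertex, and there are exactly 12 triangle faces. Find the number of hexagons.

2

Let x be the number of hexagons; then F = 12 + x.
Edge–face incidences: 2E = 3·12 + 6·x = 36 + 6x.
Every vertex has degree 4, so 4V = 2E.
Euler: V − E + F = 2 ⇒ (2E)/4 − E + (12 + x) = 2.
Multiply by 8: 2·(2E) − 4·(2E) + 8·(12 + x) = 16, i.e. 96 + 8x − 2·(36 + 6x) = 16.
Collecting terms: −4x + 24 = 16, so −4x = −8, so x = 2.
Then 2E = 36 + 6·2 = 48, so E = 24, V = 2E/4 = 12, F = 12 + 2 = 14.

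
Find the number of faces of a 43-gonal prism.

45

A prism on an n-gon has two n-gon bases and n rectangular sides: V = 2·43 = 86, E = 3·43 = 129, F = 43 + 2 = 45.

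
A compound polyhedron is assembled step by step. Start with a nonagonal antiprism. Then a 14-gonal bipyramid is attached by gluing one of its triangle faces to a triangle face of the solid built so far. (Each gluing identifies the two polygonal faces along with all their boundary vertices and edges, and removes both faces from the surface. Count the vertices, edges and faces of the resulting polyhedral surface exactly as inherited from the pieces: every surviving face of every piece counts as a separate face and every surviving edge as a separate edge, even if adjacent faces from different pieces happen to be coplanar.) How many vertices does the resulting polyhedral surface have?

A nonagonal antiprism: V=18, E=36, F=20.
Attach a 14-gonal bipyramid (V=16, E=42, F=28) along a 3-gon: merge 3 vertices and 3 edges, delete both glued faces → V=31, E=75, F=46.
Check: V − E + F = 31 − 75 + 46 = 2.

31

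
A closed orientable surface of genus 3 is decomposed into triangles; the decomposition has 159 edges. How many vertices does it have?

χ = 2 − 2·3 = -4, and every face is a triangle so 3F = 2E.
F = 2E/3 = 106. Then V = -4 + E − F = -4 + 159 − 106 = 49.

49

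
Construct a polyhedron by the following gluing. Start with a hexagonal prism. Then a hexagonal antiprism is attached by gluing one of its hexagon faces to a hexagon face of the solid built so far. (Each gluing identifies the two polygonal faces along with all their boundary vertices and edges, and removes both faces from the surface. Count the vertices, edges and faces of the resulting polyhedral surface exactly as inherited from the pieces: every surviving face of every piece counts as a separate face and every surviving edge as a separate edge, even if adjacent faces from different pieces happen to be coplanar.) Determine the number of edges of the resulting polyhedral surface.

A hexagonal prism: V=12, E=18, F=8.
Attach a hexagonal antiprism (V=12, E=24, F=14) along a 6-gon: merge 6 vertices and 6 edges, delete both glued faces → V=18, E=36, F=20.
Check: V − E + F = 18 − 36 + 20 = 2.

36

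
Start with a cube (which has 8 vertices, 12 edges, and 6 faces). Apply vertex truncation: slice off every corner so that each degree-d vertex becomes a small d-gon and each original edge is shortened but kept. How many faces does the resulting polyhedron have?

Truncation replaces each original edge-end by a new vertex, so V′ = 2E = 24.
Each original edge survives, and each old vertex of degree d contributes d new edges; summing degrees gives Σd = 2E, so E′ = E + 2E = 3E = 36.
Each original face survives and each original vertex becomes one new face: F′ = F + V = 14.

14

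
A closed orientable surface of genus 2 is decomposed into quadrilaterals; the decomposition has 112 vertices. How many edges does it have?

228

χ = 2 − 2·2 = -2, and every face is a square so 4F = 2E.
V − E + F = -2 with E = 4F/2 gives 112 − (4/2 − 1)·F = -2, so F = 114 and E = 228.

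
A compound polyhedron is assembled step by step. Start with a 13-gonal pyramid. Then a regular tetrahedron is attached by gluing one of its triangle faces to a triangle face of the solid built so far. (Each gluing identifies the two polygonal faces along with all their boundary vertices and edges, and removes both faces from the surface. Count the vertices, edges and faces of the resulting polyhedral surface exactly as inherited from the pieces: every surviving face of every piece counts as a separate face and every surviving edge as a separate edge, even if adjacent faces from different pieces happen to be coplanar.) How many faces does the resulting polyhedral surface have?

A 13-gonal pyramid: V=14, E=26, F=14.
Attach a regular tetrahedron (V=4, E=6, F=4) along a 3-gon: merge 3 vertices and 3 edges, delete both glued faces → V=15, E=29, F=16.
Check: V − E + F = 15 − 29 + 16 = 2.

16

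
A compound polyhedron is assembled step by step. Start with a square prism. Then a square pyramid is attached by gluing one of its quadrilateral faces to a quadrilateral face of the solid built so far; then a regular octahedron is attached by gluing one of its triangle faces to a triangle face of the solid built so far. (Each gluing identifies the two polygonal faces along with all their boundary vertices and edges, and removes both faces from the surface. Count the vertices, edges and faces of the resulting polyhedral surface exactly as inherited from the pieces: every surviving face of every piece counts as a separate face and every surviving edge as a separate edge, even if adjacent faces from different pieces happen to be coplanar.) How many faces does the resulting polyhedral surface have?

15

A square prism: V=8, E=12, F=6.
Attach a square pyramid (V=5, E=8, F=5) along a 4-gon: merge 4 vertices and 4 edges, delete both glued faces → V=9, E=16, F=9.
Attach a regular octahedron (V=6, E=12, F=8) along a 3-gon: merge 3 vertices and 3 edges, delete both glued faces → V=12, E=25, F=15.
Check: V − E + F = 12 − 25 + 15 = 2.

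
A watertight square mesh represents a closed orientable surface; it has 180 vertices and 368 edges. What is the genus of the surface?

Every face is a square and each edge borders two faces, so 4F = 2·368, giving F = 184.
χ = V − E + F = 180 − 368 + 184 = -4.
For a closed orientable surface χ = 2 − 2g, so g = (2 − (-4))/2 = 3.

3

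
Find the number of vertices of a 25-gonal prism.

A prism on an n-gon has two n-gon bases and n rectangular sides: V = 2·25 = 50, E = 3·25 = 75, F = 25 + 2 = 27.
Check: V − E + F = 50 − 75 + 27 = 2.

50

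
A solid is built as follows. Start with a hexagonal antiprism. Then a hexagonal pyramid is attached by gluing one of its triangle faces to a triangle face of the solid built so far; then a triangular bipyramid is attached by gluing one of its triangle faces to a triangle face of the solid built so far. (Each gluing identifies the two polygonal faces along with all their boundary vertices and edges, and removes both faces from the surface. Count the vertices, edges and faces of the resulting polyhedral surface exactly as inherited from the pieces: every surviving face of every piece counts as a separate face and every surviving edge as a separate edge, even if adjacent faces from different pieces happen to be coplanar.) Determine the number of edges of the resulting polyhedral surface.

A hexagonal antiprism: V=12, E=24, F=14.
Attach a hexagonal pyramid (V=7, E=12, F=7) along a 3-gon: merge 3 vertices and 3 edges, delete both glued faces → V=16, E=33, F=19.
Attach a triangular bipyramid (V=5, E=9, F=6) along a 3-gon: merge 3 vertices and 3 edges, delete both glued faces → V=18, E=39, F=23.
Check: V − E + F = 18 − 39 + 23 = 2.

39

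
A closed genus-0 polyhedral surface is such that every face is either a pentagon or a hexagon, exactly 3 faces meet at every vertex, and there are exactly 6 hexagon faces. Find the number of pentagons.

12

Let x be the number of pentagons; then F = 6 + x.
Edge–face incidences: 2E = 6·6 + 5·x = 36 + 5x.
Every vertex has degree 3, so 3V = 2E.
Euler: V − E + F = 2 ⇒ (2E)/3 − E + (6 + x) = 2.
Multiply by 6: 2·(2E) − 3·(2E) + 6·(6 + x) = 12, i.e. 36 + 6x − (36 + 5x) = 12.
Collecting terms: x = 12.
Then 2E = 36 + 5·12 = 96, so E = 48, V = 2E/3 = 32, F = 6 + 12 = 18.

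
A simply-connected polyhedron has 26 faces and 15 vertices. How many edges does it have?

Here V − E + F = 2.
E = V + F − (2) = 15 + 26 − (2) = 39.

39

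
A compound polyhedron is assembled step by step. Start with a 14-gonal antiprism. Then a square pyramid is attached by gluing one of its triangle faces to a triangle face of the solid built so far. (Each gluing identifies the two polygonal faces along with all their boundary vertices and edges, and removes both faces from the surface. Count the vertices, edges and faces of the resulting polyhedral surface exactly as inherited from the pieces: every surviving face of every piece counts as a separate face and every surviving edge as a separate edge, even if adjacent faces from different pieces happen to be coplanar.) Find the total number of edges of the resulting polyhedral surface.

61

A 14-gonal antiprism: V=28, E=56, F=30.
Attach a square pyramid (V=5, E=8, F=5) along a 3-gon: merge 3 vertices and 3 edges, delete both glued faces → V=30, E=61, F=33.
Check: V − E + F = 30 − 61 + 33 = 2.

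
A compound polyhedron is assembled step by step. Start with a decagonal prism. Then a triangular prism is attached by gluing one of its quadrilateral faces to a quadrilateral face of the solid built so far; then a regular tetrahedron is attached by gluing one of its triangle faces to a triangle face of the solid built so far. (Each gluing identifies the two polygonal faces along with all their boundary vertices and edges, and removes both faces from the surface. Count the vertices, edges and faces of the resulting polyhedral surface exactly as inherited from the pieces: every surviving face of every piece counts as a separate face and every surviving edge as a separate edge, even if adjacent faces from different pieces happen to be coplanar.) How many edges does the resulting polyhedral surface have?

A decagonal prism: V=20, E=30, F=12.
Attach a triangular prism (V=6, E=9, F=5) along a 4-gon: merge 4 vertices and 4 edges, delete both glued faces → V=22, E=35, F=15.
Attach a regular tetrahedron (V=4, E=6, F=4) along a 3-gon: merge 3 vertices and 3 edges, delete both glued faces → V=23, E=38, F=17.
Check: V − E + F = 23 − 38 + 17 = 2.

38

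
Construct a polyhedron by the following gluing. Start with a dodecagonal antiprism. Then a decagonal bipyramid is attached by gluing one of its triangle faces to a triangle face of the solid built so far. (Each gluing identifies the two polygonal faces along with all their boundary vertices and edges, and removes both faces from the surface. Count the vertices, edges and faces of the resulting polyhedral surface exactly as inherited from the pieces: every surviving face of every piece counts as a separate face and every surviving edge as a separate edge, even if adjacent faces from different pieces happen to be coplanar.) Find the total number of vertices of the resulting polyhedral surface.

A dodecagonal antiprism: V=24, E=48, F=26.
Attach a decagonal bipyramid (V=12, E=30, F=20) along a 3-gon: merge 3 vertices and 3 edges, delete both glued faces → V=33, E=75, F=44.
Check: V − E + F = 33 − 75 + 44 = 2.

33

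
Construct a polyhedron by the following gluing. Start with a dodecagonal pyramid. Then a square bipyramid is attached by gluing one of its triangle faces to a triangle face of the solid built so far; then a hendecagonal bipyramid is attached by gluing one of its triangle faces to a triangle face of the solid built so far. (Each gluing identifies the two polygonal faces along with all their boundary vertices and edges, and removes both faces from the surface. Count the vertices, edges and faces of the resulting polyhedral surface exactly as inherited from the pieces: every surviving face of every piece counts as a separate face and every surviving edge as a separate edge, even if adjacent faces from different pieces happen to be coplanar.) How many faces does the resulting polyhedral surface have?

A dodecagonal pyramid: V=13, E=24, F=13.
Attach a square bipyramid (V=6, E=12, F=8) along a 3-gon: merge 3 vertices and 3 edges, delete both glued faces → V=16, E=33, F=19.
Attach a hendecagonal bipyramid (V=13, E=33, F=22) along a 3-gon: merge 3 vertices and 3 edges, delete both glued faces → V=26, E=63, F=39.
Check: V − E + F = 26 − 63 + 39 = 2.

39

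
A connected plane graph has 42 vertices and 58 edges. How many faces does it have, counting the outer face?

Euler's formula for a connected plane graph: V − E + F = 2, so F = 2 − 42 + 58 = 18.

18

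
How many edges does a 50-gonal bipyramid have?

150

A bipyramid over an n-gon has 2n triangular faces and n + 2 vertices: V = 50 + 2 = 52, E = 3·50 = 150, F = 2·50 = 100.
Check: V − E + F = 52 − 150 + 100 = 2.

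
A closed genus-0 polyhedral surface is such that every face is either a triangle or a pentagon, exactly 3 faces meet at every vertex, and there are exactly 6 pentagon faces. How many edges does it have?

Let x be the number of triangles; then F = 6 + x.
Edge–face incidences: 2E = 5·6 + 3·x = 30 + 3x.
Every vertex has degree 3, so 3V = 2E.
Euler: V − E + F = 2 ⇒ (2E)/3 − E + (6 + x) = 2.
Multiply by 6: 2·(2E) − 3·(2E) + 6·(6 + x) = 12, i.e. 36 + 6x − (30 + 3x) = 12.
Collecting terms: 3x + 6 = 12, so 3x = 6, so x = 2.
Then 2E = 30 + 3·2 = 36, so E = 18, V = 2E/3 = 12, F = 6 + 2 = 8.

18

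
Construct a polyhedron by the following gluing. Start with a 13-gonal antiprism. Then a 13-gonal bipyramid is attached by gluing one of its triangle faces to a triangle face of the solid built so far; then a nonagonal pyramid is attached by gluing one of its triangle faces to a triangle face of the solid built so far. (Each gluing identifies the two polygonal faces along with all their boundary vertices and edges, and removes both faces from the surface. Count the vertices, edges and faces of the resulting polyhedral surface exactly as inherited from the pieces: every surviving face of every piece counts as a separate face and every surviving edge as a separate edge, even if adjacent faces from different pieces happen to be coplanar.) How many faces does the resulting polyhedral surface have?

A 13-gonal antiprism: V=26, E=52, F=28.
Attach a 13-gonal bipyramid (V=15, E=39, F=26) along a 3-gon: merge 3 vertices and 3 edges, delete both glued faces → V=38, E=88, F=52.
Attach a nonagonal pyramid (V=10, E=18, F=10) along a 3-gon: merge 3 vertices and 3 edges, delete both glued faces → V=45, E=103, F=60.
Check: V − E + F = 45 − 103 + 60 = 2.

60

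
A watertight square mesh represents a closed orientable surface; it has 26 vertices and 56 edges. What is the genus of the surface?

Every face is a square and each edge borders two faces, so 4F = 2·56, giving F = 28.
χ = V − E + F = 26 − 56 + 28 = -2.
For a closed orientable surface χ = 2 − 2g, so g = (2 − (-2))/2 = 2.

2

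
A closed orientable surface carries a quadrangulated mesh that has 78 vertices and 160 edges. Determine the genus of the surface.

Every face is a square and each edge borders two faces, so 4F = 2·160, giving F = 80.
χ = V − E + F = 78 − 160 + 80 = -2.
For a closed orientable surface χ = 2 − 2g, so g = (2 − (-2))/2 = 2.

2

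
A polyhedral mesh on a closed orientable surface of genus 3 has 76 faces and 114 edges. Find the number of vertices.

For a closed orientable surface of genus 3, χ = 2 − 2·3 = -4.
V = -4 + E − F = -4 + 114 − 76 = 34.

34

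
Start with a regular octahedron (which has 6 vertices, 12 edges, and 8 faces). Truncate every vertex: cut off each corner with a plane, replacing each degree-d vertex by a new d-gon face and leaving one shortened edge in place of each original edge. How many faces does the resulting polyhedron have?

Truncation replaces each original edge-end by a new vertex, so V′ = 2E = 24.
Each original edge survives, and each old vertex of degree d contributes d new edges; summing degrees gives Σd = 2E, so E′ = E + 2E = 3E = 36.
Each original face survives and each original vertex becomes one new face: F′ = F + V = 14.

14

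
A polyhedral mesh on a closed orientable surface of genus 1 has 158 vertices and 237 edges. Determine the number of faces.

For a closed orientable surface of genus 1, χ = 2 − 2·1 = 0.
F = 0 − V + E = 0 − 158 + 237 = 79.

79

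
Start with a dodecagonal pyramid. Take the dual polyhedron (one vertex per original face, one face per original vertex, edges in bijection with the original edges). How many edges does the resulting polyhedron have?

The base solid has V = 13, E = 24, F = 13.
The dual swaps V and F and preserves E: V′ = F = 13, E′ = E = 24, F′ = V = 13.

24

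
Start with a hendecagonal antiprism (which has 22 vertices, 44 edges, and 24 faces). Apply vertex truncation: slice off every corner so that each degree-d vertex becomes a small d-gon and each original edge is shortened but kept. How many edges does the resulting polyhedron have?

132

Truncation replaces each original edge-end by a new vertex, so V′ = 2E = 88.
Each original edge survives, and each old vertex of degree d contributes d new edges; summing degrees gives Σd = 2E, so E′ = E + 2E = 3E = 132.
Each original face survives and each original vertex becomes one new face: F′ = F + V = 46.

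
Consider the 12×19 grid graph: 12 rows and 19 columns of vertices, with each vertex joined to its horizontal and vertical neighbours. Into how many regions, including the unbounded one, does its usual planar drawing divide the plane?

199

The grid has V = 12·19 = 228 vertices and E = 12·18 + 19·11 = 425 edges.
F = 2 − V + E = 2 − 228 + 425 = 199.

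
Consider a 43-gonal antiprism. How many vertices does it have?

86

An antiprism on an n-gon has two n-gon caps and 2n triangles: V = 2·43 = 86, E = 4·43 = 172, F = 2·43 + 2 = 88.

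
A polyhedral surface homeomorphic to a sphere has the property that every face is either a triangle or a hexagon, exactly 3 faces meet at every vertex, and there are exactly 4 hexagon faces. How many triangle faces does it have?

4

Let x be the number of triangles; then F = 4 + x.
Edge–face incidences: 2E = 6·4 + 3·x = 24 + 3x.
Every vertex has degree 3, so 3V = 2E.
Euler: V − E + F = 2 ⇒ (2E)/3 − E + (4 + x) = 2.
Multiply by 6: 2·(2E) − 3·(2E) + 6·(4 + x) = 12, i.e. 24 + 6x − (24 + 3x) = 12.
Collecting terms: 3x = 12, so x = 4.
Then 2E = 24 + 3·4 = 36, so E = 18, V = 2E/3 = 12, F = 4 + 4 = 8.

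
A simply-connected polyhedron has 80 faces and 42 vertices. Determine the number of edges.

120

Here V − E + F = 2.
E = V + F − (2) = 42 + 80 − (2) = 120.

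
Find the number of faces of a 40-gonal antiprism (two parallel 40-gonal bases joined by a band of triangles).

82

An antiprism on an n-gon has two n-gon caps and 2n triangles: V = 2·40 = 80, E = 4·40 = 160, F = 2·40 + 2 = 82.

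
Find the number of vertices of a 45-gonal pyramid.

A pyramid on an n-gon base has one n-gon and n triangles: V = 45 + 1 = 46, E = 2·45 = 90, F = 45 + 1 = 46.

46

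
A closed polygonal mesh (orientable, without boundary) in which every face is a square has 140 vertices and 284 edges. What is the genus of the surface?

Every face is a square and each edge borders two faces, so 4F = 2·284, giving F = 142.
χ = V − E + F = 140 − 284 + 142 = -2.
For a closed orientable surface χ = 2 − 2g, so g = (2 − (-2))/2 = 2.

2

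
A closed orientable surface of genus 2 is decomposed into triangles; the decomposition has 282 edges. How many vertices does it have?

92

χ = 2 − 2·2 = -2, and every face is a triangle so 3F = 2E.
F = 2E/3 = 188. Then V = -2 + E − F = -2 + 282 − 188 = 92.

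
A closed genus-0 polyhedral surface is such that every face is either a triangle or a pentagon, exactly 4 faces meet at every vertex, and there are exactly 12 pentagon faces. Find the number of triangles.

Let x be the number of triangles; then F = 12 + x.
Edge–face incidences: 2E = 5·12 + 3·x = 60 + 3x.
Every vertex has degree 4, so 4V = 2E.
Euler: V − E + F = 2 ⇒ (2E)/4 − E + (12 + x) = 2.
Multiply by 8: 2·(2E) − 4·(2E) + 8·(12 + x) = 16, i.e. 96 + 8x − 2·(60 + 3x) = 16.
Collecting terms: 2x − 24 = 16, so 2x = 40, so x = 20.
Then 2E = 60 + 3·20 = 120, so E = 60, V = 2E/4 = 30, F = 12 + 20 = 32.

20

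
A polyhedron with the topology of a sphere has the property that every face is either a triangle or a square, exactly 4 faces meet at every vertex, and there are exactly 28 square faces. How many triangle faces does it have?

Let x be the number of triangles; then F = 28 + x.
Edge–face incidences: 2E = 4·28 + 3·x = 112 + 3x.
Every vertex has degree 4, so 4V = 2E.
Euler: V − E + F = 2 ⇒ (2E)/4 − E + (28 + x) = 2.
Multiply by 8: 2·(2E) − 4·(2E) + 8·(28 + x) = 16, i.e. 224 + 8x − 2·(112 + 3x) = 16.
Collecting terms: 2x = 16, so x = 8.
Then 2E = 112 + 3·8 = 136, so E = 68, V = 2E/4 = 34, F = 28 + 8 = 36.

8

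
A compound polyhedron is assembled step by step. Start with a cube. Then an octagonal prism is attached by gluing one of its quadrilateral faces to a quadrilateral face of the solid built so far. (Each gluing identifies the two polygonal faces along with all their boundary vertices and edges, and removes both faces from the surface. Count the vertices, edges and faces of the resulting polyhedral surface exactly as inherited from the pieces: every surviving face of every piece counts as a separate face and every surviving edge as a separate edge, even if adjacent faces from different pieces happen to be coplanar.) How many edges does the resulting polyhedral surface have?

A cube: V=8, E=12, F=6.
Attach an octagonal prism (V=16, E=24, F=10) along a 4-gon: merge 4 vertices and 4 edges, delete both glued faces → V=20, E=32, F=14.
Check: V − E + F = 20 − 32 + 14 = 2.

32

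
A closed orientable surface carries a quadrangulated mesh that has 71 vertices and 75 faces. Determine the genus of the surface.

Every face is a square, so 2E = 4·75 = 300, giving E = 150.
χ = V − E + F = 71 − 150 + 75 = -4.
For a closed orientable surface χ = 2 − 2g, so g = (2 − (-4))/2 = 3.

3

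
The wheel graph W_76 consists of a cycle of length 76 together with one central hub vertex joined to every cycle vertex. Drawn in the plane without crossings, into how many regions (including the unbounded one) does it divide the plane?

77

W_76 has V = 76 + 1 = 77 vertices and E = 2·76 = 152 edges.
By Euler's formula F = 2 − V + E = 2 − 77 + 152 = 77.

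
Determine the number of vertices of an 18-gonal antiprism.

36

An antiprism on an n-gon has two n-gon caps and 2n triangles: V = 2·18 = 36, E = 4·18 = 72, F = 2·18 + 2 = 38.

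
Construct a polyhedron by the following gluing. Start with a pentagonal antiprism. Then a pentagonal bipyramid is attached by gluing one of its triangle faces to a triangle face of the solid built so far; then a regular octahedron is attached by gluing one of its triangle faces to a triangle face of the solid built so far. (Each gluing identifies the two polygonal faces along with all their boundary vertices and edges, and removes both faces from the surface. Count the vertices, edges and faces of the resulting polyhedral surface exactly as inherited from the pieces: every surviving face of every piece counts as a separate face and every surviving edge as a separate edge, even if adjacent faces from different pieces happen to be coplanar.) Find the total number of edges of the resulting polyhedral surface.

41

A pentagonal antiprism: V=10, E=20, F=12.
Attach a pentagonal bipyramid (V=7, E=15, F=10) along a 3-gon: merge 3 vertices and 3 edges, delete both glued faces → V=14, E=32, F=20.
Attach a regular octahedron (V=6, E=12, F=8) along a 3-gon: merge 3 vertices and 3 edges, delete both glued faces → V=17, E=41, F=26.
Check: V − E + F = 17 − 41 + 26 = 2.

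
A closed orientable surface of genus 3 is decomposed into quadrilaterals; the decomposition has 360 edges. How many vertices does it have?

176

χ = 2 − 2·3 = -4, and every face is a square so 4F = 2E.
F = 2E/4 = 180. Then V = -4 + E − F = -4 + 360 − 180 = 176.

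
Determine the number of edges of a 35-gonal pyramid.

A pyramid on an n-gon base has one n-gon and n triangles: V = 35 + 1 = 36, E = 2·35 = 70, F = 35 + 1 = 36.

70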